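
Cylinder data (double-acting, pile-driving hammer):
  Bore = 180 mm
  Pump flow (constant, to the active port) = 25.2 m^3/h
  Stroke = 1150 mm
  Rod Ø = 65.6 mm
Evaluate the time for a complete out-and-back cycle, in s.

Cap-side area A_cap = π/4 × (180 mm)² = 25450 mm^2
Rod-side annular area A_ann = π/4 × (180² − 65.6²) = 22070 mm^2
t_ext = A_cap·L/Q = 4.181 s
t_ret = A_ann·L/Q = 3.625 s
t_cycle = t_ext + t_ret

t ≈ 7.81 s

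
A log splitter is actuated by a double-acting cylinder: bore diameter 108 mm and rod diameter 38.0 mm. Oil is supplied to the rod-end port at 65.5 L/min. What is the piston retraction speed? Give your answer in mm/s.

Rod-side annular area A_ann = π/4 × (108² − 38.0²) = 8027 mm^2
Flow into the rod-end port fills the annular volume.
v = Q / A

v ≈ 136 mm/s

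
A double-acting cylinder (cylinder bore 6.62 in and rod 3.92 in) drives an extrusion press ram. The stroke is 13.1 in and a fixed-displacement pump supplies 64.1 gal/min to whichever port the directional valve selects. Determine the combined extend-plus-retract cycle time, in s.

t ≈ 3.01 s

Cap-side area A_cap = π/4 × (6.62 in)² = 34.42 in^2
Rod-side annular area A_ann = π/4 × (6.62² − 3.92²) = 22.35 in^2
t_ext = A_cap·L/Q = 1.827 s
t_ret = A_ann·L/Q = 1.186 s
t_cycle = t_ext + t_ret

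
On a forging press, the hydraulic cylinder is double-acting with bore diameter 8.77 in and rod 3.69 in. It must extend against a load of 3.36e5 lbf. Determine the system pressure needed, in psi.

Cap-side area A_cap = π/4 × (8.77 in)² = 60.41 in^2
P = F / A = 3.36e5 lbf / A

P ≈ 5560 psi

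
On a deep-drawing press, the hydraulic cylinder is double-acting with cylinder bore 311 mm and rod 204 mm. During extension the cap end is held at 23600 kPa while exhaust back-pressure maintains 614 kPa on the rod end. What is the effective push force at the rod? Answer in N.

Cap-side area A_cap = π/4 × (311 mm)² = 75960 mm^2
Rod-side annular area A_ann = π/4 × (311² − 204²) = 43280 mm^2
Net thrust = P_cap·A_cap − P_rod·A_ann = 1.793e6 N − 26570 N

F ≈ 1.77e6 N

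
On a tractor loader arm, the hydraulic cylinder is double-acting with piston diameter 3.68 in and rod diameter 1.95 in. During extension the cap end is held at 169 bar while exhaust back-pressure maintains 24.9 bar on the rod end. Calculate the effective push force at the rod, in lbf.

F ≈ 23300 lbf

Cap-side area A_cap = π/4 × (3.68 in)² = 10.64 in^2
Rod-side annular area A_ann = π/4 × (3.68² − 1.95²) = 7.650 in^2
Net thrust = P_cap·A_cap − P_rod·A_ann = 26070 lbf − 2763 lbf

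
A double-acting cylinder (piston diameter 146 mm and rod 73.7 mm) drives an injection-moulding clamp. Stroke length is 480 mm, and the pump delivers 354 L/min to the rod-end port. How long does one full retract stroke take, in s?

Rod-side annular area A_ann = π/4 × (146² − 73.7²) = 12480 mm^2
Swept volume V = A × L; t = V / Q = A·L / Q

t ≈ 1.01 s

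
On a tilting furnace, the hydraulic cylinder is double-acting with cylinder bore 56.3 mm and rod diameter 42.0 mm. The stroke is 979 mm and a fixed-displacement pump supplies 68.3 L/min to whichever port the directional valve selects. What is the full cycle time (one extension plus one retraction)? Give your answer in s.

t ≈ 3.09 s

Cap-side area A_cap = π/4 × (56.3 mm)² = 2489 mm^2
Rod-side annular area A_ann = π/4 × (56.3² − 42.0²) = 1104 mm^2
t_ext = A_cap·L/Q = 2.141 s
t_ret = A_ann·L/Q = 0.9495 s
t_cycle = t_ext + t_ret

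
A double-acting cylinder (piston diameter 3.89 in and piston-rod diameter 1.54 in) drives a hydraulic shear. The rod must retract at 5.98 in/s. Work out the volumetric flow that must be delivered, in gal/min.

Rod-side annular area A_ann = π/4 × (3.89² − 1.54²) = 10.02 in^2
Q = A × v

Q ≈ 15.6 gal/min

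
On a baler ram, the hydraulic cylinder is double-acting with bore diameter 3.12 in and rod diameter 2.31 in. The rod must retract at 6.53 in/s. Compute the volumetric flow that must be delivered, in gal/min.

Q ≈ 5.86 gal/min

Rod-side annular area A_ann = π/4 × (3.12² − 2.31²) = 3.454 in^2
Q = A × v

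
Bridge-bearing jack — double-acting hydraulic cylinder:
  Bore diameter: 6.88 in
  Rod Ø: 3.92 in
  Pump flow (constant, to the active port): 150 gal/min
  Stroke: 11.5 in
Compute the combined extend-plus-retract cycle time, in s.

Cap-side area A_cap = π/4 × (6.88 in)² = 37.18 in^2
Rod-side annular area A_ann = π/4 × (6.88² − 3.92²) = 25.11 in^2
t_ext = A_cap·L/Q = 0.7403 s
t_ret = A_ann·L/Q = 0.5000 s
t_cycle = t_ext + t_ret

t ≈ 1.24 s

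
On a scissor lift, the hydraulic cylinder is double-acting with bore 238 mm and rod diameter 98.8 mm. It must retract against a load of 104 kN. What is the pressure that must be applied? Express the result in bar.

P ≈ 28.2 bar

Rod-side annular area A_ann = π/4 × (238² − 98.8²) = 36820 mm^2
Retraction: pressure acts on the annular area.
P = F / A = 104 kN / A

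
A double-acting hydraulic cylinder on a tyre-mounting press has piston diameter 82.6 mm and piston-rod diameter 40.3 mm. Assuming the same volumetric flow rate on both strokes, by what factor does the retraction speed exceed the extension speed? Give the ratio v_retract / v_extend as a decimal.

Cap-side area A_cap = π/4 × (82.6 mm)² = 5359 mm^2
Rod-side annular area A_ann = π/4 × (82.6² − 40.3²) = 4083 mm^2
For equal Q, v ∝ 1/A, so v_ret/v_ext = A_cap/A_ann.

v_ret/v_ext ≈ 1.31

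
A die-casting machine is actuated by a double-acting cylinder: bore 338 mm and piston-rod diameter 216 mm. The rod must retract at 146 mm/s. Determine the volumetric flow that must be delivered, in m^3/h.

Rod-side annular area A_ann = π/4 × (338² − 216²) = 53080 mm^2
Q = A × v

Q ≈ 27.9 m^3/h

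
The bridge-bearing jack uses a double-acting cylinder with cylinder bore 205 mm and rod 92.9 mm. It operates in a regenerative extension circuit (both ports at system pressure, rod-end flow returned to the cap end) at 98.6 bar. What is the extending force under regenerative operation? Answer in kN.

With equal pressure on both faces, forces on the annular region cancel; the net push is pressure × rod cross-section.
Rod cross-section A_rod = π/4 × (92.9 mm)² = 6778 mm^2
F = P × A_rod

F ≈ 66.8 kN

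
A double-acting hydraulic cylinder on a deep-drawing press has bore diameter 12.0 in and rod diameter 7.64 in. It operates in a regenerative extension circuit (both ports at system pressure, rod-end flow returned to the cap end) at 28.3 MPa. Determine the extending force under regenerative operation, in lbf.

With equal pressure on both faces, forces on the annular region cancel; the net push is pressure × rod cross-section.
Rod cross-section A_rod = π/4 × (7.64 in)² = 45.84 in^2
F = P × A_rod

F ≈ 1.88e5 lbf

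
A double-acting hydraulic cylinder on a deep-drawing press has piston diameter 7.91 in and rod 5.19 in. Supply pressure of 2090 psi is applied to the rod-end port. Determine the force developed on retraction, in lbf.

Rod-side annular area A_ann = π/4 × (7.91² − 5.19²) = 27.99 in^2
On retraction the pressure acts on the annular area (bore minus rod).
F = P × A_ann

F ≈ 58500 lbf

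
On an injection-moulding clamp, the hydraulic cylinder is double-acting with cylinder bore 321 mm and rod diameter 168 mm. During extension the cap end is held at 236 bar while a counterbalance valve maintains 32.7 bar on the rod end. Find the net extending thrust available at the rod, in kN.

F ≈ 1720 kN

Cap-side area A_cap = π/4 × (321 mm)² = 80930 mm^2
Rod-side annular area A_ann = π/4 × (321² − 168²) = 58760 mm^2
Net thrust = P_cap·A_cap − P_rod·A_ann = 1910 kN − 192.1 kN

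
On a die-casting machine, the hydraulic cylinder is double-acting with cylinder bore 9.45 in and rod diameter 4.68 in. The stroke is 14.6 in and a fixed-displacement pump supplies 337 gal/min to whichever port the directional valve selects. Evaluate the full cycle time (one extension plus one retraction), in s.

Cap-side area A_cap = π/4 × (9.45 in)² = 70.14 in^2
Rod-side annular area A_ann = π/4 × (9.45² − 4.68²) = 52.94 in^2
t_ext = A_cap·L/Q = 0.7893 s
t_ret = A_ann·L/Q = 0.5957 s
t_cycle = t_ext + t_ret

t ≈ 1.38 s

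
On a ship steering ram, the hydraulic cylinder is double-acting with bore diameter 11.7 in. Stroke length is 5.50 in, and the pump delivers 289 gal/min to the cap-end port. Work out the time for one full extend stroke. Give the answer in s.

Cap-side area A_cap = π/4 × (11.7 in)² = 107.5 in^2
Swept volume V = A × L; t = V / Q = A·L / Q

t ≈ 0.531 s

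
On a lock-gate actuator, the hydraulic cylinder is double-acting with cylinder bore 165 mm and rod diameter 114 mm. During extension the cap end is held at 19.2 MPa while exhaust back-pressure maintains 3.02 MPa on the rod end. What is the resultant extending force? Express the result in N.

F ≈ 3.77e5 N

Cap-side area A_cap = π/4 × (165 mm)² = 21380 mm^2
Rod-side annular area A_ann = π/4 × (165² − 114²) = 11180 mm^2
Net thrust = P_cap·A_cap − P_rod·A_ann = 4.105e5 N − 33750 N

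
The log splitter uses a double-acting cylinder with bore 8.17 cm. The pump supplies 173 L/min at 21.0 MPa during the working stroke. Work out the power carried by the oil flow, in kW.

Hydraulic power = P × Q

W ≈ 60.6 kW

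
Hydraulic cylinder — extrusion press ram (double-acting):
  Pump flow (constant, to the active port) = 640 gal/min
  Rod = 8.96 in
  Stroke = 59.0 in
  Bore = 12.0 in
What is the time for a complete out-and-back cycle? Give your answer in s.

Cap-side area A_cap = π/4 × (12.0 in)² = 113.1 in^2
Rod-side annular area A_ann = π/4 × (12.0² − 8.96²) = 50.04 in^2
t_ext = A_cap·L/Q = 2.708 s
t_ret = A_ann·L/Q = 1.198 s
t_cycle = t_ext + t_ret

t ≈ 3.91 s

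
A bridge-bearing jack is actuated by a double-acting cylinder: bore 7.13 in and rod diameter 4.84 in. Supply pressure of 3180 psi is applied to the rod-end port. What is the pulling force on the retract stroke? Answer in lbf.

F ≈ 68500 lbf

Rod-side annular area A_ann = π/4 × (7.13² − 4.84²) = 21.53 in^2
On retraction the pressure acts on the annular area (bore minus rod).
F = P × A_ann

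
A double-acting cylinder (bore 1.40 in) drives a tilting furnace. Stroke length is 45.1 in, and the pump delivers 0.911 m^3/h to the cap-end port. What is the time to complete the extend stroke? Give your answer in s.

Cap-side area A_cap = π/4 × (1.40 in)² = 1.539 in^2
Swept volume V = A × L; t = V / Q = A·L / Q

t ≈ 4.50 s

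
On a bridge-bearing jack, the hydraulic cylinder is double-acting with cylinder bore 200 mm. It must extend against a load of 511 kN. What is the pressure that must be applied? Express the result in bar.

Cap-side area A_cap = π/4 × (200 mm)² = 31420 mm^2
P = F / A = 511 kN / A

P ≈ 163 bar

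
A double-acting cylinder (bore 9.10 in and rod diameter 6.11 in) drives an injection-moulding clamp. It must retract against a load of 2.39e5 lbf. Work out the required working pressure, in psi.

Rod-side annular area A_ann = π/4 × (9.10² − 6.11²) = 35.72 in^2
Retraction: pressure acts on the annular area.
P = F / A = 2.39e5 lbf / A

P ≈ 6690 psi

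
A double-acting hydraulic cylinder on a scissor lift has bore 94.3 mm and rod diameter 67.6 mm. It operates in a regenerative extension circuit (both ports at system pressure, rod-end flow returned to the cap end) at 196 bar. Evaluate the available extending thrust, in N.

With equal pressure on both faces, forces on the annular region cancel; the net push is pressure × rod cross-section.
Rod cross-section A_rod = π/4 × (67.6 mm)² = 3589 mm^2
F = P × A_rod

F ≈ 70300 N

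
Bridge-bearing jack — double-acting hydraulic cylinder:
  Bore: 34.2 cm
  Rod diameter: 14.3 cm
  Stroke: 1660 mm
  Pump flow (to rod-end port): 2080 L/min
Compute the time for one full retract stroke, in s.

Rod-side annular area A_ann = π/4 × (34.2² − 14.3²) = 758.0 cm^2
Swept volume V = A × L; t = V / Q = A·L / Q

t ≈ 3.63 s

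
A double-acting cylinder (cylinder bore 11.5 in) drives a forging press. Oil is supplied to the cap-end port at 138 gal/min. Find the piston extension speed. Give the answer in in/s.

Cap-side area A_cap = π/4 × (11.5 in)² = 103.9 in^2
v = Q / A

v ≈ 5.12 in/s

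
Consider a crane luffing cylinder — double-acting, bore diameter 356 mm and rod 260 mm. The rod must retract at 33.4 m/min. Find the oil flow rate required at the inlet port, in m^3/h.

Rod-side annular area A_ann = π/4 × (356² − 260²) = 46450 mm^2
Q = A × v

Q ≈ 93.1 m^3/h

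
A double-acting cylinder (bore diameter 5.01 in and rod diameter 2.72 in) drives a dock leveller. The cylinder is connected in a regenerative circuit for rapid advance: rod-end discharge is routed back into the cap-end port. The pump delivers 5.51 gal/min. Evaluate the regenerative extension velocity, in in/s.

In regeneration the rod-end outflow joins the pump flow into the cap end, so the net volume the pump must supply per unit advance equals the rod cross-section area.
Rod cross-section A_rod = π/4 × (2.72 in)² = 5.811 in^2
v = Q_pump / A_rod

v ≈ 3.65 in/s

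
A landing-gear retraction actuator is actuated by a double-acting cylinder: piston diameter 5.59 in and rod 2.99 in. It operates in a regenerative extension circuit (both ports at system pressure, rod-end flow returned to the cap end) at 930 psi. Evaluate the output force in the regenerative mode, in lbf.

With equal pressure on both faces, forces on the annular region cancel; the net push is pressure × rod cross-section.
Rod cross-section A_rod = π/4 × (2.99 in)² = 7.022 in^2
F = P × A_rod

F ≈ 6530 lbf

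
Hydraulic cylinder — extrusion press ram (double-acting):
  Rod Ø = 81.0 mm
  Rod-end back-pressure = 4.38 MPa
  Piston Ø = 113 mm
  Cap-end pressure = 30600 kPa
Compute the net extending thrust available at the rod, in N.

F ≈ 2.86e5 N

Cap-side area A_cap = π/4 × (113 mm)² = 10030 mm^2
Rod-side annular area A_ann = π/4 × (113² − 81.0²) = 4876 mm^2
Net thrust = P_cap·A_cap − P_rod·A_ann = 3.069e5 N − 21360 N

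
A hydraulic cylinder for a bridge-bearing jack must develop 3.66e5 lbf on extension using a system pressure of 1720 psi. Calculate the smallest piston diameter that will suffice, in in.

Extension force acts on the full piston face: F = P × (π/4)D².
D = √(4F / (πP)) = √(4 × 3.66e5 lbf / (π × 1720 psi))

D ≈ 16.5 in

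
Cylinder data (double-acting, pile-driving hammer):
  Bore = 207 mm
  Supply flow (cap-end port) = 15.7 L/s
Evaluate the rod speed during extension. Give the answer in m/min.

Cap-side area A_cap = π/4 × (207 mm)² = 33650 mm^2
v = Q / A

v ≈ 28.0 m/min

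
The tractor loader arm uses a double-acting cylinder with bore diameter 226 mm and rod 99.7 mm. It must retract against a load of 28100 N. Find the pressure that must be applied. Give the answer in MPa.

Rod-side annular area A_ann = π/4 × (226² − 99.7²) = 32310 mm^2
Retraction: pressure acts on the annular area.
P = F / A = 28100 N / A

P ≈ 0.870 MPa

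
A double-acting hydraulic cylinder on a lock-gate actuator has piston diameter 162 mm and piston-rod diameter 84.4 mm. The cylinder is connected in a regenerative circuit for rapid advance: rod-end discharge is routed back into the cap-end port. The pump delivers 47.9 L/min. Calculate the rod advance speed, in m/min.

In regeneration the rod-end outflow joins the pump flow into the cap end, so the net volume the pump must supply per unit advance equals the rod cross-section area.
Rod cross-section A_rod = π/4 × (84.4 mm)² = 5595 mm^2
v = Q_pump / A_rod

v ≈ 8.56 m/min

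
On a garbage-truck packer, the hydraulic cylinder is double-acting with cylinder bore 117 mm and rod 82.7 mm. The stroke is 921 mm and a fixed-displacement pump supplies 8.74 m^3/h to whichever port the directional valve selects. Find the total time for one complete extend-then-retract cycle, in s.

t ≈ 6.12 s

Cap-side area A_cap = π/4 × (117 mm)² = 10750 mm^2
Rod-side annular area A_ann = π/4 × (117² − 82.7²) = 5380 mm^2
t_ext = A_cap·L/Q = 4.079 s
t_ret = A_ann·L/Q = 2.041 s
t_cycle = t_ext + t_ret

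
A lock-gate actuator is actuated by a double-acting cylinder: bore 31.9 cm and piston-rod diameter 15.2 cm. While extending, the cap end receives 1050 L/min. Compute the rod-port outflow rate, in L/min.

Q_out ≈ 812 L/min

Cap-side area A_cap = π/4 × (31.9 cm)² = 799.2 cm^2
Rod-side annular area A_ann = π/4 × (31.9² − 15.2²) = 617.8 cm^2
Piston speed v = Q_in/A_cap; rod-end outflow Q_out = v × A_ann = Q_in × A_ann/A_cap.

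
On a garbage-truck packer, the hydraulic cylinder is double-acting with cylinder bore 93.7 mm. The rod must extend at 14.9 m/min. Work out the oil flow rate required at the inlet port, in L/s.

Cap-side area A_cap = π/4 × (93.7 mm)² = 6896 mm^2
Q = A × v

Q ≈ 1.71 L/s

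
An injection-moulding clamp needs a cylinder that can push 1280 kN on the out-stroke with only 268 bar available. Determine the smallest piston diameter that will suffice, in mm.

Extension force acts on the full piston face: F = P × (π/4)D².
D = √(4F / (πP)) = √(4 × 1280 kN / (π × 268 bar))

D ≈ 247 mm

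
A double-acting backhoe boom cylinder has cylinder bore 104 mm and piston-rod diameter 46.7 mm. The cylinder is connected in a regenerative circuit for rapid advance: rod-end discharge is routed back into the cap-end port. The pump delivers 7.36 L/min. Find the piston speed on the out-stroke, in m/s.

In regeneration the rod-end outflow joins the pump flow into the cap end, so the net volume the pump must supply per unit advance equals the rod cross-section area.
Rod cross-section A_rod = π/4 × (46.7 mm)² = 1713 mm^2
v = Q_pump / A_rod

v ≈ 0.0716 m/s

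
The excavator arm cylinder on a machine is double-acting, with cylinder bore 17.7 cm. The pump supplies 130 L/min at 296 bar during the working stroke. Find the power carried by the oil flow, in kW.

Hydraulic power = P × Q

W ≈ 64.1 kW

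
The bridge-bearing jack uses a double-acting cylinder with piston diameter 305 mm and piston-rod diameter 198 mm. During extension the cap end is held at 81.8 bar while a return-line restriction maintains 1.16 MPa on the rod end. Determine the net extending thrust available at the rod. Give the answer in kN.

Cap-side area A_cap = π/4 × (305 mm)² = 73060 mm^2
Rod-side annular area A_ann = π/4 × (305² − 198²) = 42270 mm^2
Net thrust = P_cap·A_cap − P_rod·A_ann = 597.6 kN − 49.03 kN

F ≈ 549 kN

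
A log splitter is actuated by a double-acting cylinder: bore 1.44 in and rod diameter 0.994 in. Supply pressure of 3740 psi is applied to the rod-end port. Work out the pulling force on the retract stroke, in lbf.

F ≈ 3190 lbf

Rod-side annular area A_ann = π/4 × (1.44² − 0.994²) = 0.8526 in^2
On retraction the pressure acts on the annular area (bore minus rod).
F = P × A_ann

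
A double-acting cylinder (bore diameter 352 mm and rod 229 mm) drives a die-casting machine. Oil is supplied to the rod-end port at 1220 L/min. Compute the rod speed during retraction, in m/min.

v ≈ 21.7 m/min

Rod-side annular area A_ann = π/4 × (352² − 229²) = 56130 mm^2
Flow into the rod-end port fills the annular volume.
v = Q / A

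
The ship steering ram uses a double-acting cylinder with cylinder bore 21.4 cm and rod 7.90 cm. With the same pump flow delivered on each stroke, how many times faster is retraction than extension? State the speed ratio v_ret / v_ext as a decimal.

v_ret/v_ext ≈ 1.16

Cap-side area A_cap = π/4 × (21.4 cm)² = 359.7 cm^2
Rod-side annular area A_ann = π/4 × (21.4² − 7.90²) = 310.7 cm^2
For equal Q, v ∝ 1/A, so v_ret/v_ext = A_cap/A_ann.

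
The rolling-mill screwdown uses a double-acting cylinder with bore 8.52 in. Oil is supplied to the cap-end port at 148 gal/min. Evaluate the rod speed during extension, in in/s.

Cap-side area A_cap = π/4 × (8.52 in)² = 57.01 in^2
v = Q / A

v ≈ 9.99 in/s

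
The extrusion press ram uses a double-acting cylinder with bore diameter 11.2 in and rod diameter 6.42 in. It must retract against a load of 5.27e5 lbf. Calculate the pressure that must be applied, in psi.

Rod-side annular area A_ann = π/4 × (11.2² − 6.42²) = 66.15 in^2
Retraction: pressure acts on the annular area.
P = F / A = 5.27e5 lbf / A

P ≈ 7970 psi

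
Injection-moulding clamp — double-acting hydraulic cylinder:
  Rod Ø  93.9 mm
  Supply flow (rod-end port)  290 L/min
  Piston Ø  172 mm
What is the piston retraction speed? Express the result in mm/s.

Rod-side annular area A_ann = π/4 × (172² − 93.9²) = 16310 mm^2
Flow into the rod-end port fills the annular volume.
v = Q / A

v ≈ 296 mm/s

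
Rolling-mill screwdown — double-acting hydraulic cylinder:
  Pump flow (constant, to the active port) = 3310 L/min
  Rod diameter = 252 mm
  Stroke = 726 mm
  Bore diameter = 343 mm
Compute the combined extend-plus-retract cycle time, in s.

Cap-side area A_cap = π/4 × (343 mm)² = 92400 mm^2
Rod-side annular area A_ann = π/4 × (343² − 252²) = 42530 mm^2
t_ext = A_cap·L/Q = 1.216 s
t_ret = A_ann·L/Q = 0.5596 s
t_cycle = t_ext + t_ret

t ≈ 1.78 s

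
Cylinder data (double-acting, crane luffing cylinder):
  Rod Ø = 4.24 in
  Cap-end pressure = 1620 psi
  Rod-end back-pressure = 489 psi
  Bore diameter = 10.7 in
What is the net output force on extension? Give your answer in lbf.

F ≈ 1.09e5 lbf

Cap-side area A_cap = π/4 × (10.7 in)² = 89.92 in^2
Rod-side annular area A_ann = π/4 × (10.7² − 4.24²) = 75.80 in^2
Net thrust = P_cap·A_cap − P_rod·A_ann = 1.457e5 lbf − 37070 lbf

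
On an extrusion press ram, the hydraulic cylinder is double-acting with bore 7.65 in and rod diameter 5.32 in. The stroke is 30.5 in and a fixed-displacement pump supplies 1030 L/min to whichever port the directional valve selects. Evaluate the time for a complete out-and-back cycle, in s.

Cap-side area A_cap = π/4 × (7.65 in)² = 45.96 in^2
Rod-side annular area A_ann = π/4 × (7.65² − 5.32²) = 23.73 in^2
t_ext = A_cap·L/Q = 1.338 s
t_ret = A_ann·L/Q = 0.6910 s
t_cycle = t_ext + t_ret

t ≈ 2.03 s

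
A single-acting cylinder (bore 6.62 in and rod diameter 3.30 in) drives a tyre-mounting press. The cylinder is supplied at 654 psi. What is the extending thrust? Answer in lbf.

F ≈ 22500 lbf

Cap-side area A_cap = π/4 × (6.62 in)² = 34.42 in^2
F = P × A_cap = 654 psi × A_cap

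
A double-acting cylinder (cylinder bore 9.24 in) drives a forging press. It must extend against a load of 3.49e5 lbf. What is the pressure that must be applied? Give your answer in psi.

Cap-side area A_cap = π/4 × (9.24 in)² = 67.06 in^2
P = F / A = 3.49e5 lbf / A

P ≈ 5200 psi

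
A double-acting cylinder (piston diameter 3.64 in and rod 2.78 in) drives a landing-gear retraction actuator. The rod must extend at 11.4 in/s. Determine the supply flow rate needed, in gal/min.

Q ≈ 30.8 gal/min

Cap-side area A_cap = π/4 × (3.64 in)² = 10.41 in^2
Q = A × v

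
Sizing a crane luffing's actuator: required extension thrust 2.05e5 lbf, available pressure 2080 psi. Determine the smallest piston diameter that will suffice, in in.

Extension force acts on the full piston face: F = P × (π/4)D².
D = √(4F / (πP)) = √(4 × 2.05e5 lbf / (π × 2080 psi))

D ≈ 11.2 in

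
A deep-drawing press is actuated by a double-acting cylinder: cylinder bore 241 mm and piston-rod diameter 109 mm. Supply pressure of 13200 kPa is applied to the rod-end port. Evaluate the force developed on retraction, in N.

F ≈ 4.79e5 N

Rod-side annular area A_ann = π/4 × (241² − 109²) = 36290 mm^2
On retraction the pressure acts on the annular area (bore minus rod).
F = P × A_ann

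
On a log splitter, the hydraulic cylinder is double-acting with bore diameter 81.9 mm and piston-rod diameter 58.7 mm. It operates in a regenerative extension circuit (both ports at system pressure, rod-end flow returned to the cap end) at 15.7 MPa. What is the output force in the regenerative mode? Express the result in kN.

With equal pressure on both faces, forces on the annular region cancel; the net push is pressure × rod cross-section.
Rod cross-section A_rod = π/4 × (58.7 mm)² = 2706 mm^2
F = P × A_rod

F ≈ 42.5 kN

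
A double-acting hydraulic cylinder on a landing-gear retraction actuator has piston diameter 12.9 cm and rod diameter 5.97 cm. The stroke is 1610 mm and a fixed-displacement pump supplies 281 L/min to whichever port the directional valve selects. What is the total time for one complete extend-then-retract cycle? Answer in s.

t ≈ 8.02 s

Cap-side area A_cap = π/4 × (12.9 cm)² = 130.7 cm^2
Rod-side annular area A_ann = π/4 × (12.9² − 5.97²) = 102.7 cm^2
t_ext = A_cap·L/Q = 4.493 s
t_ret = A_ann·L/Q = 3.531 s
t_cycle = t_ext + t_ret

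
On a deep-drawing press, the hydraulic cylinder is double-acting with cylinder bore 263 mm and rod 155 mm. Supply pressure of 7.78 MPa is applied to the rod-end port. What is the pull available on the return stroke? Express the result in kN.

Rod-side annular area A_ann = π/4 × (263² − 155²) = 35460 mm^2
On retraction the pressure acts on the annular area (bore minus rod).
F = P × A_ann

F ≈ 276 kN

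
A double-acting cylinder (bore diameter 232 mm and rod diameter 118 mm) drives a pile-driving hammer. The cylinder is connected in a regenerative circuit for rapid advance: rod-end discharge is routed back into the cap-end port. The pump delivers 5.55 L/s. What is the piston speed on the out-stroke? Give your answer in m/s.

In regeneration the rod-end outflow joins the pump flow into the cap end, so the net volume the pump must supply per unit advance equals the rod cross-section area.
Rod cross-section A_rod = π/4 × (118 mm)² = 10940 mm^2
v = Q_pump / A_rod

v ≈ 0.508 m/s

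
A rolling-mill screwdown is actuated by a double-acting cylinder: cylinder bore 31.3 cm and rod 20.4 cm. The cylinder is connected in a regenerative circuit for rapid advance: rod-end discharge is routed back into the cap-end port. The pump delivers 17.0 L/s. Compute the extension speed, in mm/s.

v ≈ 520 mm/s

In regeneration the rod-end outflow joins the pump flow into the cap end, so the net volume the pump must supply per unit advance equals the rod cross-section area.
Rod cross-section A_rod = π/4 × (20.4 cm)² = 326.9 cm^2
v = Q_pump / A_rod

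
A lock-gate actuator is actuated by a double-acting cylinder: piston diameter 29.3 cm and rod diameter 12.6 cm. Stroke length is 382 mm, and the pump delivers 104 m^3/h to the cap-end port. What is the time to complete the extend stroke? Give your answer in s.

t ≈ 0.892 s

Cap-side area A_cap = π/4 × (29.3 cm)² = 674.3 cm^2
Swept volume V = A × L; t = V / Q = A·L / Q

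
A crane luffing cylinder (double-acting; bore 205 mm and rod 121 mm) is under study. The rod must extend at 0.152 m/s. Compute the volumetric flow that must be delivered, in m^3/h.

Cap-side area A_cap = π/4 × (205 mm)² = 33010 mm^2
Q = A × v

Q ≈ 18.1 m^3/h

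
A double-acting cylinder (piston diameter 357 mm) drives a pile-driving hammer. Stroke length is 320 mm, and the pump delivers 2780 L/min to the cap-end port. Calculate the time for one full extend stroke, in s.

t ≈ 0.691 s

Cap-side area A_cap = π/4 × (357 mm)² = 1.001e5 mm^2
Swept volume V = A × L; t = V / Q = A·L / Q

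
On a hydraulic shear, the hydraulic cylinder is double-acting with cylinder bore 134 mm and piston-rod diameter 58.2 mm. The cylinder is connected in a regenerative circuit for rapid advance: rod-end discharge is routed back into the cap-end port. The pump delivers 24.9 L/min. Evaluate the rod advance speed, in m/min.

In regeneration the rod-end outflow joins the pump flow into the cap end, so the net volume the pump must supply per unit advance equals the rod cross-section area.
Rod cross-section A_rod = π/4 × (58.2 mm)² = 2660 mm^2
v = Q_pump / A_rod

v ≈ 9.36 m/min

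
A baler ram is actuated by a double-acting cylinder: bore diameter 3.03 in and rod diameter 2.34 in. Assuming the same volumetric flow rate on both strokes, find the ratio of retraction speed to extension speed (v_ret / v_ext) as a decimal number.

v_ret/v_ext ≈ 2.48

Cap-side area A_cap = π/4 × (3.03 in)² = 7.211 in^2
Rod-side annular area A_ann = π/4 × (3.03² − 2.34²) = 2.910 in^2
For equal Q, v ∝ 1/A, so v_ret/v_ext = A_cap/A_ann.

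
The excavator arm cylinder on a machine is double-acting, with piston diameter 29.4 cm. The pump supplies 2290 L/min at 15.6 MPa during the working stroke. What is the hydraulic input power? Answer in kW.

Hydraulic power = P × Q

W ≈ 595 kW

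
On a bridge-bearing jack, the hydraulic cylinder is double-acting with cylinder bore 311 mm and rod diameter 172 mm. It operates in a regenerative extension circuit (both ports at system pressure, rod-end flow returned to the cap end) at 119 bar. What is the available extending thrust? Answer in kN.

F ≈ 276 kN

With equal pressure on both faces, forces on the annular region cancel; the net push is pressure × rod cross-section.
Rod cross-section A_rod = π/4 × (172 mm)² = 23240 mm^2
F = P × A_rod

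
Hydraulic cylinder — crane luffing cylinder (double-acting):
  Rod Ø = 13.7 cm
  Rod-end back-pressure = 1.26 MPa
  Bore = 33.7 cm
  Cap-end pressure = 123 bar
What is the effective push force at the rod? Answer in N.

Cap-side area A_cap = π/4 × (33.7 cm)² = 892.0 cm^2
Rod-side annular area A_ann = π/4 × (33.7² − 13.7²) = 744.6 cm^2
Net thrust = P_cap·A_cap − P_rod·A_ann = 1.097e6 N − 93810 N

F ≈ 1.00e6 N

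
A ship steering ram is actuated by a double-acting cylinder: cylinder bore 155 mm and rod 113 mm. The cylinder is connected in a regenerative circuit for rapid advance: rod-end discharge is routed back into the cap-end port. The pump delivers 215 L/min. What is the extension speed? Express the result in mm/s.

v ≈ 357 mm/s

In regeneration the rod-end outflow joins the pump flow into the cap end, so the net volume the pump must supply per unit advance equals the rod cross-section area.
Rod cross-section A_rod = π/4 × (113 mm)² = 10030 mm^2
v = Q_pump / A_rod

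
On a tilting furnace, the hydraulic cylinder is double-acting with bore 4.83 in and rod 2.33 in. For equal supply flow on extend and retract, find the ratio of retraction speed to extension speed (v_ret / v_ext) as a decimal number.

v_ret/v_ext ≈ 1.30

Cap-side area A_cap = π/4 × (4.83 in)² = 18.32 in^2
Rod-side annular area A_ann = π/4 × (4.83² − 2.33²) = 14.06 in^2
For equal Q, v ∝ 1/A, so v_ret/v_ext = A_cap/A_ann.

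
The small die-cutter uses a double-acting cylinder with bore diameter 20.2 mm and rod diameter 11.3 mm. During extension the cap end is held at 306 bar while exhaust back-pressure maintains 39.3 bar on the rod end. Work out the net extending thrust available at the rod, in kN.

F ≈ 8.94 kN

Cap-side area A_cap = π/4 × (20.2 mm)² = 320.5 mm^2
Rod-side annular area A_ann = π/4 × (20.2² − 11.3²) = 220.2 mm^2
Net thrust = P_cap·A_cap − P_rod·A_ann = 9.807 kN − 0.8653 kN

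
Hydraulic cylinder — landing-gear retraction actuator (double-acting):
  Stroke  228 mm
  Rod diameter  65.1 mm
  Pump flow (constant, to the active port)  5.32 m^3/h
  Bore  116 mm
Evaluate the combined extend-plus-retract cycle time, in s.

t ≈ 2.75 s

Cap-side area A_cap = π/4 × (116 mm)² = 10570 mm^2
Rod-side annular area A_ann = π/4 × (116² − 65.1²) = 7240 mm^2
t_ext = A_cap·L/Q = 1.631 s
t_ret = A_ann·L/Q = 1.117 s
t_cycle = t_ext + t_ret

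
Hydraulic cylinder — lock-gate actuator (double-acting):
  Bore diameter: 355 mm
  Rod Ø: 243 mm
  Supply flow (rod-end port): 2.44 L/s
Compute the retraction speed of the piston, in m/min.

Rod-side annular area A_ann = π/4 × (355² − 243²) = 52600 mm^2
Flow into the rod-end port fills the annular volume.
v = Q / A

v ≈ 2.78 m/min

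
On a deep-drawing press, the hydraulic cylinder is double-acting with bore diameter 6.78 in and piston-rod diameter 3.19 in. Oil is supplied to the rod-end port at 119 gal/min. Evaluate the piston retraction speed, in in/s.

Rod-side annular area A_ann = π/4 × (6.78² − 3.19²) = 28.11 in^2
Flow into the rod-end port fills the annular volume.
v = Q / A

v ≈ 16.3 in/s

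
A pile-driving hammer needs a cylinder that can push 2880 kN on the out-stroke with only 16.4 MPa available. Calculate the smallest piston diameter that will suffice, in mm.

D ≈ 473 mm

Extension force acts on the full piston face: F = P × (π/4)D².
D = √(4F / (πP)) = √(4 × 2880 kN / (π × 16.4 MPa))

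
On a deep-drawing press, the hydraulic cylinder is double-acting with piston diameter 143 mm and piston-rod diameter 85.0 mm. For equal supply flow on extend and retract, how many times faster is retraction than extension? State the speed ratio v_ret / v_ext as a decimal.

Cap-side area A_cap = π/4 × (143 mm)² = 16060 mm^2
Rod-side annular area A_ann = π/4 × (143² − 85.0²) = 10390 mm^2
For equal Q, v ∝ 1/A, so v_ret/v_ext = A_cap/A_ann.

v_ret/v_ext ≈ 1.55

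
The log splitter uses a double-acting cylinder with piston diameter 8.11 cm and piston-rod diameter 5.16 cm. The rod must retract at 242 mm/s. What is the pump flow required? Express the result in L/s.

Rod-side annular area A_ann = π/4 × (8.11² − 5.16²) = 30.75 cm^2
Q = A × v

Q ≈ 0.744 L/s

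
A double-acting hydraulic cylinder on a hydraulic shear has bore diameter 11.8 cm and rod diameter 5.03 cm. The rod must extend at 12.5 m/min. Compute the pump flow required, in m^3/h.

Q ≈ 8.20 m^3/h

Cap-side area A_cap = π/4 × (11.8 cm)² = 109.4 cm^2
Q = A × v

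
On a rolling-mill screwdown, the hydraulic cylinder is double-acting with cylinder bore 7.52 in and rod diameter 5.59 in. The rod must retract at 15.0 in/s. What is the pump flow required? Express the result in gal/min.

Rod-side annular area A_ann = π/4 × (7.52² − 5.59²) = 19.87 in^2
Q = A × v

Q ≈ 77.4 gal/min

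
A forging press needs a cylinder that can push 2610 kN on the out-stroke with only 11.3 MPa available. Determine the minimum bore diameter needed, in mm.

D ≈ 542 mm

Extension force acts on the full piston face: F = P × (π/4)D².
D = √(4F / (πP)) = √(4 × 2610 kN / (π × 11.3 MPa))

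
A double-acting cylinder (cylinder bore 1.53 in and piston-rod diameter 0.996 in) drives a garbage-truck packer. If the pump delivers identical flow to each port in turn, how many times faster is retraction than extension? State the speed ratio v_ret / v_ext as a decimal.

v_ret/v_ext ≈ 1.74

Cap-side area A_cap = π/4 × (1.53 in)² = 1.839 in^2
Rod-side annular area A_ann = π/4 × (1.53² − 0.996²) = 1.059 in^2
For equal Q, v ∝ 1/A, so v_ret/v_ext = A_cap/A_ann.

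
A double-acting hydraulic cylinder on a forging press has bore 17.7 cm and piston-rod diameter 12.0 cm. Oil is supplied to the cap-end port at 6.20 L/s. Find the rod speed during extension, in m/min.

v ≈ 15.1 m/min

Cap-side area A_cap = π/4 × (17.7 cm)² = 246.1 cm^2
v = Q / A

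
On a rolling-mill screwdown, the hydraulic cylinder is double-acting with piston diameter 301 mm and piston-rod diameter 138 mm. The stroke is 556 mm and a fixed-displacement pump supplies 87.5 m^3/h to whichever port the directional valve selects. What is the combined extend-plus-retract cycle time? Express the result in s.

t ≈ 2.91 s

Cap-side area A_cap = π/4 × (301 mm)² = 71160 mm^2
Rod-side annular area A_ann = π/4 × (301² − 138²) = 56200 mm^2
t_ext = A_cap·L/Q = 1.628 s
t_ret = A_ann·L/Q = 1.286 s
t_cycle = t_ext + t_ret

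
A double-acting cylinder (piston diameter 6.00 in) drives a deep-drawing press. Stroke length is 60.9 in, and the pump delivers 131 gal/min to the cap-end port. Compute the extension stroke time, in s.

t ≈ 3.41 s

Cap-side area A_cap = π/4 × (6.00 in)² = 28.27 in^2
Swept volume V = A × L; t = V / Q = A·L / Q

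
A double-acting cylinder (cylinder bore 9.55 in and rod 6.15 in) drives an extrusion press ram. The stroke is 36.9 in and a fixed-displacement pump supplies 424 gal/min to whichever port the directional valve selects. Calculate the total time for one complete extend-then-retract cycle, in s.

Cap-side area A_cap = π/4 × (9.55 in)² = 71.63 in^2
Rod-side annular area A_ann = π/4 × (9.55² − 6.15²) = 41.92 in^2
t_ext = A_cap·L/Q = 1.619 s
t_ret = A_ann·L/Q = 0.9477 s
t_cycle = t_ext + t_ret

t ≈ 2.57 s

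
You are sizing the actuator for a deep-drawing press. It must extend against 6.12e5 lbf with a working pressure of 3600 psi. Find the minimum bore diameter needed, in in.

Extension force acts on the full piston face: F = P × (π/4)D².
D = √(4F / (πP)) = √(4 × 6.12e5 lbf / (π × 3600 psi))

D ≈ 14.7 in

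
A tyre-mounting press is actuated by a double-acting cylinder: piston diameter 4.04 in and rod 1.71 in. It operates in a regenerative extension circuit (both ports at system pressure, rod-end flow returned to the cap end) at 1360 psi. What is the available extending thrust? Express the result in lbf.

With equal pressure on both faces, forces on the annular region cancel; the net push is pressure × rod cross-section.
Rod cross-section A_rod = π/4 × (1.71 in)² = 2.297 in^2
F = P × A_rod

F ≈ 3120 lbf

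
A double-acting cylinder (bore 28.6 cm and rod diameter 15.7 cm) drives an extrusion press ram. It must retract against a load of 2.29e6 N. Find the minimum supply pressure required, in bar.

P ≈ 510 bar

Rod-side annular area A_ann = π/4 × (28.6² − 15.7²) = 448.8 cm^2
Retraction: pressure acts on the annular area.
P = F / A = 2.29e6 N / A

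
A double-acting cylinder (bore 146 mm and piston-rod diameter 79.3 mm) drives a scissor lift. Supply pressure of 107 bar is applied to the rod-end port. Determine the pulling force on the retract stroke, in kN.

F ≈ 126 kN

Rod-side annular area A_ann = π/4 × (146² − 79.3²) = 11800 mm^2
On retraction the pressure acts on the annular area (bore minus rod).
F = P × A_ann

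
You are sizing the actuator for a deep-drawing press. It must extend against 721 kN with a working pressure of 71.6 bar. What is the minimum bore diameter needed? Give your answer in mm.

D ≈ 358 mm

Extension force acts on the full piston face: F = P × (π/4)D².
D = √(4F / (πP)) = √(4 × 721 kN / (π × 71.6 bar))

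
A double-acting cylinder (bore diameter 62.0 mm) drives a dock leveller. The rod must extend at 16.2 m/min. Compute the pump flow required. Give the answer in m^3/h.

Q ≈ 2.93 m^3/h

Cap-side area A_cap = π/4 × (62.0 mm)² = 3019 mm^2
Q = A × v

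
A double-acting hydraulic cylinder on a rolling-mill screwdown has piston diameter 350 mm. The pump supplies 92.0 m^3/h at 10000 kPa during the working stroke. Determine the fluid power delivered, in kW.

W ≈ 256 kW

Hydraulic power = P × Q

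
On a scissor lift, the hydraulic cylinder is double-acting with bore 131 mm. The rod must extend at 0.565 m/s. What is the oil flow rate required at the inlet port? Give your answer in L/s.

Q ≈ 7.62 L/s

Cap-side area A_cap = π/4 × (131 mm)² = 13480 mm^2
Q = A × v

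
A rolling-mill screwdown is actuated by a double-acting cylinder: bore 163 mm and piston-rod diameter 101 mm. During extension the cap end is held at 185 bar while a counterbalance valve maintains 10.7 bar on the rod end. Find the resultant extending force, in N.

Cap-side area A_cap = π/4 × (163 mm)² = 20870 mm^2
Rod-side annular area A_ann = π/4 × (163² − 101²) = 12860 mm^2
Net thrust = P_cap·A_cap − P_rod·A_ann = 3.860e5 N − 13760 N

F ≈ 3.72e5 N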